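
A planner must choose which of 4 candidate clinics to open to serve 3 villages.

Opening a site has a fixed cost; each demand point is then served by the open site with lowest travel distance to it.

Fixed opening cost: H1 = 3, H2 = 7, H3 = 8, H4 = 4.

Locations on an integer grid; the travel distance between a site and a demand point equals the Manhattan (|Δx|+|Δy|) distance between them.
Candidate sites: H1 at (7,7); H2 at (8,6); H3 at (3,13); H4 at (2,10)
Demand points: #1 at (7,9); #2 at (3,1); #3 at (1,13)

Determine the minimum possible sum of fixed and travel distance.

Open {H1, H4}: assign each demand point to its cheapest open site.
  #1→H1 2, #2→H1 10, #3→H4 4
  travel distance 16, fixed 7 → total 23.
Compare {H4}: travel distance 20 + fixed 4 = 24.
Compare {H1, H3}: travel distance 14 + fixed 11 = 25.
Compare {H1}: travel distance 24 + fixed 3 = 27.
All other subsets cost ≥ 24. Minimum total cost: 23.

23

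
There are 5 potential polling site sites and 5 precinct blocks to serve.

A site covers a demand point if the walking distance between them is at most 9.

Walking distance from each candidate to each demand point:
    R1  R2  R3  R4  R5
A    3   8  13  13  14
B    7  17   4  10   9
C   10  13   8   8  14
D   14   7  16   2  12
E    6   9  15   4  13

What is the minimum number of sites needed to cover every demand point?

Coverage sets (demand points within 9 of each site):
  A: {R1, R2}
  B: {R1, R3, R5}
  C: {R3, R4}
  D: {R2, R4}
  E: {R1, R2, R4}
No single site covers all 5 demand points.
But {B, D} covers everything, so the minimum is 2.

2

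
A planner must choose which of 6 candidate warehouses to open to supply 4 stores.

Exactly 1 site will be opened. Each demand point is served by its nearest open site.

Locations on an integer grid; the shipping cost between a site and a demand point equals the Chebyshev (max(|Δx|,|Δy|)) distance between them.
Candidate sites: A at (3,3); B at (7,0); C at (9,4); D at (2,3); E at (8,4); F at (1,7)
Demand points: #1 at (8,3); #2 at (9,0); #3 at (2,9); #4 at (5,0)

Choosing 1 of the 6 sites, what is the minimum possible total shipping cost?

Open {E}.
  #1→E 1, #2→E 4, #3→E 6, #4→E 4  ⇒ total 15.
Compare {B}: total 16.
Compare {C}: total 16.
No size-1 selection does better; minimum is 15.

15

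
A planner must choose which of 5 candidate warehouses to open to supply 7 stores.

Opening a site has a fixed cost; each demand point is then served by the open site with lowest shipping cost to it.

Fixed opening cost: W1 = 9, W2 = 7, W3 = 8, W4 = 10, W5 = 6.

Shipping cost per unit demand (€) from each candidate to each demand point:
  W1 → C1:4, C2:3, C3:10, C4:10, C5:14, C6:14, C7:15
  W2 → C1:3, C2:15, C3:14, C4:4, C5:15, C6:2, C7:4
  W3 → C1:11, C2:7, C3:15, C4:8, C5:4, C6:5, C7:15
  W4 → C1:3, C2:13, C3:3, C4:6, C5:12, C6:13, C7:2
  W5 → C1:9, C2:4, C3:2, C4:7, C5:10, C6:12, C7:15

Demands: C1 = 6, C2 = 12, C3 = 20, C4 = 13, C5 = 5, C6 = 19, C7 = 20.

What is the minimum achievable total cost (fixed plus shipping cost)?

Open {W1, W2, W3, W4, W5}: assign each demand point to its cheapest open site.
  C1→W2 6×3=18, C2→W1 12×3=36, C3→W5 20×2=40, C4→W2 13×4=52, C5→W3 5×4=20, C6→W2 19×2=38, C7→W4 20×2=40
  shipping cost 244, fixed 40 → total 284.
Compare {W2, W3, W4, W5}: shipping cost 256 + fixed 31 = 287.
Compare {W1, W2, W3, W4}: shipping cost 264 + fixed 34 = 298.
Compare {W1, W2, W4, W5}: shipping cost 274 + fixed 32 = 306.
All other subsets cost ≥ 287. Minimum total cost: 284.

284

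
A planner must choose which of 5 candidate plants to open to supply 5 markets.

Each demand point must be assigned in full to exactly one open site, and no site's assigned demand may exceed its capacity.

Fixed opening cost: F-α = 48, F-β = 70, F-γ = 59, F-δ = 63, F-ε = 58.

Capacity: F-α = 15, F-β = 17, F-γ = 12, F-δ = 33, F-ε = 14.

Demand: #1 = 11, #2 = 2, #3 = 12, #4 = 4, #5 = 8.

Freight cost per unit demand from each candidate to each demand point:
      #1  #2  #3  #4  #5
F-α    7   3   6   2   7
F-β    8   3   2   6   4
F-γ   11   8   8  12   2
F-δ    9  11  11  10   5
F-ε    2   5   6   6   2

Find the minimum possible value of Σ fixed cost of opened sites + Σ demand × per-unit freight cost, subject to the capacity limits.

Open {F-β, F-γ, F-ε}; cheapest assignment that respects the capacities:
  F-β (cap 17, load 16): #3, #4 — cost 12×2 + 4×6 = 48
  F-γ (cap 12, load 8): #5 — cost 8×2 = 16
  F-ε (cap 14, load 13): #1, #2 — cost 11×2 + 2×5 = 32
  Shipping 96, fixed 187 → total 283.
  Any other capacity-feasible assignment to {F-β, F-γ, F-ε} ships for at least 96.
Compare {F-α, F-β, F-ε}: its best feasible assignment gives total 292.
Compare {F-α, F-β, F-γ}: its best feasible assignment gives total 308.
Every other set of open sites that can feasibly serve all demand totals ≥ 292 even under its best assignment. Minimum: 283.

283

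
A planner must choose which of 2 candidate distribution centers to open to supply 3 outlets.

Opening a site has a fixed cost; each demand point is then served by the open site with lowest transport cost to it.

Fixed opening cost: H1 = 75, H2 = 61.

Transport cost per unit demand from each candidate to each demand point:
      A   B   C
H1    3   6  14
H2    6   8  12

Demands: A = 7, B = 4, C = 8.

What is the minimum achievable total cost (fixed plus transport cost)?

Open {H2}: assign each demand point to its cheapest open site.
  A→H2 7×6=42, B→H2 4×8=32, C→H2 8×12=96
  transport cost 170, fixed 61 → total 231.
Compare {H1}: transport cost 157 + fixed 75 = 232.
Compare {H1, H2}: transport cost 141 + fixed 136 = 277.

231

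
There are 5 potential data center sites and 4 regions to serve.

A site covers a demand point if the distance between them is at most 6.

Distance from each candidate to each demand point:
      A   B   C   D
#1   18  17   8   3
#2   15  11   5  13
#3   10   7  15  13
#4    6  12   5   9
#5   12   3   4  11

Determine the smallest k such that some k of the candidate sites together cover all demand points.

3

Coverage sets (demand points within 6 of each site):
  #1: {D}
  #2: {C}
  #3: {}
  #4: {A, C}
  #5: {B, C}
No 2 sites suffice: every size-2 union leaves at least one demand point uncovered.
But {#1, #4, #5} covers everything, so the minimum is 3.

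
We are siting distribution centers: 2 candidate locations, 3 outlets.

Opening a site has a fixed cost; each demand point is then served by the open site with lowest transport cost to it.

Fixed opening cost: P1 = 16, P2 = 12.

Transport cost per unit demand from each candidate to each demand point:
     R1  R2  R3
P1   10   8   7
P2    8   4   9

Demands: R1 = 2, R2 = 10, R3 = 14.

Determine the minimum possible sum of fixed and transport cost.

Open {P1, P2}: assign each demand point to its cheapest open site.
  R1→P2 2×8=16, R2→P2 10×4=40, R3→P1 14×7=98
  transport cost 154, fixed 28 → total 182.
Compare {P2}: transport cost 182 + fixed 12 = 194.
Compare {P1}: transport cost 198 + fixed 16 = 214.

182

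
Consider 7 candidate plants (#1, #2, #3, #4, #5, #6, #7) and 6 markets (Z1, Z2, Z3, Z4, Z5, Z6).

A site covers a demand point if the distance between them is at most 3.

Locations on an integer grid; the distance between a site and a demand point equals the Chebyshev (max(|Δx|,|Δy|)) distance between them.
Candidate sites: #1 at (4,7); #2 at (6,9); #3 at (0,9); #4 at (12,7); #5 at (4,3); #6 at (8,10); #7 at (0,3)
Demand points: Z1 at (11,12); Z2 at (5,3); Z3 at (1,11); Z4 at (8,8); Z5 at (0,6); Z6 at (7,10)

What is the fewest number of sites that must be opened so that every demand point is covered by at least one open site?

3

Coverage sets (demand points within 3 of each site):
  #1: {Z6}
  #2: {Z4, Z6}
  #3: {Z3, Z5}
  #4: {}
  #5: {Z2}
  #6: {Z1, Z4, Z6}
  #7: {Z5}
No 2 sites suffice: every size-2 union leaves at least one demand point uncovered.
But {#3, #5, #6} covers everything, so the minimum is 3.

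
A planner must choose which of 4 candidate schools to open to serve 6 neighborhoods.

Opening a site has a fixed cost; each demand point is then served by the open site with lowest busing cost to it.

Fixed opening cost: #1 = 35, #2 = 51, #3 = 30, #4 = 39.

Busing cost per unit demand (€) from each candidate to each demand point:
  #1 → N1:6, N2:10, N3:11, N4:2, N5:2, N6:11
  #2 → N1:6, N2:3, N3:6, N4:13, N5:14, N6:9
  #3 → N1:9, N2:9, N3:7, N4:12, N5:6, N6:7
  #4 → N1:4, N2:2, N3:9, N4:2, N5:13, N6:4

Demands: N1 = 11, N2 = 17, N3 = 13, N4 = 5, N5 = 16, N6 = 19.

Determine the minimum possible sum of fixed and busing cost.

Open {#1, #4}: assign each demand point to its cheapest open site.
  N1→#4 11×4=44, N2→#4 17×2=34, N3→#4 13×9=117, N4→#1 5×2=10, N5→#1 16×2=32, N6→#4 19×4=76
  busing cost 313, fixed 74 → total 387.
Compare {#1, #3, #4}: busing cost 287 + fixed 104 = 391.
Compare {#1, #2, #4}: busing cost 274 + fixed 125 = 399.
Compare {#3, #4}: busing cost 351 + fixed 69 = 420.
All other subsets cost ≥ 391. Minimum total cost: 387.

387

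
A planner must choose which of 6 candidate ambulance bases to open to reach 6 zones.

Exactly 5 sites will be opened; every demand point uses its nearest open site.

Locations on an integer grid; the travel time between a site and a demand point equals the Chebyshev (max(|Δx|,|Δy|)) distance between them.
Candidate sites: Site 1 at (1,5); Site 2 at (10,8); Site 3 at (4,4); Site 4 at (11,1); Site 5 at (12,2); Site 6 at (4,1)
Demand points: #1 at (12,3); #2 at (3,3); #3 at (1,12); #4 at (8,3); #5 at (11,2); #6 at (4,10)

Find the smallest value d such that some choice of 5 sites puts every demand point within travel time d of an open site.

7

Open {Site 1, Site 2, Site 3, Site 4, Site 5}.
  Farthest demand point is #3 at travel time 7 (to Site 1); all others are ≤ 7.
With {Site 1, Site 2, Site 3, Site 4, Site 6} the worst case is 7.
With {Site 1, Site 2, Site 3, Site 5, Site 6} the worst case is 7.
No size-5 selection achieves below 7.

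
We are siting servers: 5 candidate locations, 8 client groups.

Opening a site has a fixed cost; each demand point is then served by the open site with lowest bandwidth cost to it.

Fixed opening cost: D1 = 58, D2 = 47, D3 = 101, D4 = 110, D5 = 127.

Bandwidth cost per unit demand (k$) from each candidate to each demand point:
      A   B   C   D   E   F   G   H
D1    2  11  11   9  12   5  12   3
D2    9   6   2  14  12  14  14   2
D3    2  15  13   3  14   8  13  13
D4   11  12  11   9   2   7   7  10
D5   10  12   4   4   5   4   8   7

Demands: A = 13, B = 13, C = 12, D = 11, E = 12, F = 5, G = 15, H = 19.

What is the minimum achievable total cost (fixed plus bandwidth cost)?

Open {D2, D3, D4}: assign each demand point to its cheapest open site.
  A→D3 13×2=26, B→D2 13×6=78, C→D2 12×2=24, D→D3 11×3=33, E→D4 12×2=24, F→D4 5×7=35, G→D4 15×7=105, H→D2 19×2=38
  bandwidth cost 363, fixed 258 → total 621.
Compare {D1, D2, D4}: bandwidth cost 419 + fixed 215 = 634.
Compare {D1, D2, D5}: bandwidth cost 410 + fixed 232 = 642.
Compare {D1, D2, D3, D4}: bandwidth cost 353 + fixed 316 = 669.
All other subsets cost ≥ 634. Minimum total cost: 621.

621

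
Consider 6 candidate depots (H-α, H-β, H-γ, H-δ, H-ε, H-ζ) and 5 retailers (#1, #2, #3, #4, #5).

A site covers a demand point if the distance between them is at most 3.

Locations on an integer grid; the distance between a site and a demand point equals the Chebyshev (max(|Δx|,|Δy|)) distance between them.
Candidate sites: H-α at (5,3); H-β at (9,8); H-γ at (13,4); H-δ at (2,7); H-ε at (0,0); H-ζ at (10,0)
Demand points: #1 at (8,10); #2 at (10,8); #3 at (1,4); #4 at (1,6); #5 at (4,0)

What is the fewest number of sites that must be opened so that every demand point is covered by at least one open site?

Coverage sets (demand points within 3 of each site):
  H-α: {#5}
  H-β: {#1, #2}
  H-γ: {}
  H-δ: {#3, #4}
  H-ε: {}
  H-ζ: {}
No 2 sites suffice: every size-2 union leaves at least one demand point uncovered.
But {H-α, H-β, H-δ} covers everything, so the minimum is 3.

3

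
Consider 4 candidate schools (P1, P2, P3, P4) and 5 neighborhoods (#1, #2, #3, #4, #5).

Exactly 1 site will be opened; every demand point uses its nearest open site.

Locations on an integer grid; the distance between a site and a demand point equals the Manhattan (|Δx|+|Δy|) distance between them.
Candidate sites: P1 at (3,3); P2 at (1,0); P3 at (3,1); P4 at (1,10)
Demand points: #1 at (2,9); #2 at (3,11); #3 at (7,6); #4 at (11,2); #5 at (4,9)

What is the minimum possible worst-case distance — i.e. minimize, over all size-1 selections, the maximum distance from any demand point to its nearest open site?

Open {P1}.
  Farthest demand point is #4 at distance 9 (to P1); all others are ≤ 9.
With {P3} the worst case is 10.
With {P2} the worst case is 13.
No size-1 selection achieves below 9.

9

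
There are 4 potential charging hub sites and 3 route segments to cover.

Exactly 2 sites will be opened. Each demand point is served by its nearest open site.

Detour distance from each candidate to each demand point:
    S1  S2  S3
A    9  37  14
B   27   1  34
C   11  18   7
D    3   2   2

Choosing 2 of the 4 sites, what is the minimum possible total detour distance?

Open {B, D}.
  S1→D 3, S2→B 1, S3→D 2  ⇒ total 6.
Compare {A, D}: total 7.
Compare {C, D}: total 7.
No size-2 selection does better; minimum is 6.

6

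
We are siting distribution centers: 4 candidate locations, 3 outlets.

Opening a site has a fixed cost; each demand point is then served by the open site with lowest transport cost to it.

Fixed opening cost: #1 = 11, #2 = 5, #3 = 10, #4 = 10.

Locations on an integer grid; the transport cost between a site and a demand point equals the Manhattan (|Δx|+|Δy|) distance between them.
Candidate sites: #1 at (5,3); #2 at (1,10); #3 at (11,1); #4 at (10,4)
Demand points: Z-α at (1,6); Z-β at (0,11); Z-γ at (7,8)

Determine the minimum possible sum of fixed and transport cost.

Open {#2}: assign each demand point to its cheapest open site.
  Z-α→#2 4, Z-β→#2 2, Z-γ→#2 8
  transport cost 14, fixed 5 → total 19.
Compare {#2, #4}: transport cost 13 + fixed 15 = 28.
Compare {#1, #2}: transport cost 13 + fixed 16 = 29.
Compare {#2, #3}: transport cost 14 + fixed 15 = 29.
All other subsets cost ≥ 28. Minimum total cost: 19.

19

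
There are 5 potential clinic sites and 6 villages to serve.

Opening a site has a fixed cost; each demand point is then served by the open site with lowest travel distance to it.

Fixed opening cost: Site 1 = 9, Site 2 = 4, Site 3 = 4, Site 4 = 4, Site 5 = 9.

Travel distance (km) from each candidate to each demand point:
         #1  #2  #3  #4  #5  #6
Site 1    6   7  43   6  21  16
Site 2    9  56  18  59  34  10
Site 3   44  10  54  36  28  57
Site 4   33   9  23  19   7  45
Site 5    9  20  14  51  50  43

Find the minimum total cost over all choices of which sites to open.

71

Open {Site 1, Site 2, Site 4}: assign each demand point to its cheapest open site.
  #1→Site 1 6, #2→Site 1 7, #3→Site 2 18, #4→Site 1 6, #5→Site 4 7, #6→Site 2 10
  travel distance 54, fixed 17 → total 71.
Compare {Site 1, Site 2, Site 3, Site 4}: travel distance 54 + fixed 21 = 75.
Compare {Site 1, Site 2, Site 4, Site 5}: travel distance 50 + fixed 26 = 76.
Compare {Site 1, Site 4}: travel distance 65 + fixed 13 = 78.
All other subsets cost ≥ 75. Minimum total cost: 71.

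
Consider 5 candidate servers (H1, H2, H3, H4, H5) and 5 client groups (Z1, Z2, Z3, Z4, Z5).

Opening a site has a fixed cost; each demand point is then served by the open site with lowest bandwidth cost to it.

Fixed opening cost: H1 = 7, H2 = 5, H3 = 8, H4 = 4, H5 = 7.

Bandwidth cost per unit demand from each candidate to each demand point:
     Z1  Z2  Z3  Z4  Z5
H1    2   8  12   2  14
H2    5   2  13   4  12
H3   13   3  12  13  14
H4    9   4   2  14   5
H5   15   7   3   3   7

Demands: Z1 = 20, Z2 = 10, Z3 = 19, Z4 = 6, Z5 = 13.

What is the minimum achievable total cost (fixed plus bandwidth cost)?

191

Open {H1, H2, H4}: assign each demand point to its cheapest open site.
  Z1→H1 20×2=40, Z2→H2 10×2=20, Z3→H4 19×2=38, Z4→H1 6×2=12, Z5→H4 13×5=65
  bandwidth cost 175, fixed 16 → total 191.
Compare {H1, H2, H4, H5}: bandwidth cost 175 + fixed 23 = 198.
Compare {H1, H2, H3, H4}: bandwidth cost 175 + fixed 24 = 199.
Compare {H1, H3, H4}: bandwidth cost 185 + fixed 19 = 204.
All other subsets cost ≥ 198. Minimum total cost: 191.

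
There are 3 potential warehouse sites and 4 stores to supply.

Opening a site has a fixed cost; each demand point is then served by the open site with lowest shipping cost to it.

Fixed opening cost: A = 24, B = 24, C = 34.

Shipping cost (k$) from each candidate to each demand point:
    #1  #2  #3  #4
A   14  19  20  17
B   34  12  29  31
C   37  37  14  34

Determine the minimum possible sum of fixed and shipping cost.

Open {A}: assign each demand point to its cheapest open site.
  #1→A 14, #2→A 19, #3→A 20, #4→A 17
  shipping cost 70, fixed 24 → total 94.
Compare {A, B}: shipping cost 63 + fixed 48 = 111.
Compare {A, C}: shipping cost 64 + fixed 58 = 122.
Compare {B}: shipping cost 106 + fixed 24 = 130.
All other subsets cost ≥ 111. Minimum total cost: 94.

94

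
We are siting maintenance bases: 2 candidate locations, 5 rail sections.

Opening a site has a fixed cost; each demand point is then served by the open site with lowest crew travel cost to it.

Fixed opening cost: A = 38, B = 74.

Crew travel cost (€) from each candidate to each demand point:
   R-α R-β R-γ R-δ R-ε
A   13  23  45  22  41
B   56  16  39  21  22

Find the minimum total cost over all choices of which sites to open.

Open {A}: assign each demand point to its cheapest open site.
  R-α→A 13, R-β→A 23, R-γ→A 45, R-δ→A 22, R-ε→A 41
  crew travel cost 144, fixed 38 → total 182.
Compare {A, B}: crew travel cost 111 + fixed 112 = 223.
Compare {B}: crew travel cost 154 + fixed 74 = 228.

182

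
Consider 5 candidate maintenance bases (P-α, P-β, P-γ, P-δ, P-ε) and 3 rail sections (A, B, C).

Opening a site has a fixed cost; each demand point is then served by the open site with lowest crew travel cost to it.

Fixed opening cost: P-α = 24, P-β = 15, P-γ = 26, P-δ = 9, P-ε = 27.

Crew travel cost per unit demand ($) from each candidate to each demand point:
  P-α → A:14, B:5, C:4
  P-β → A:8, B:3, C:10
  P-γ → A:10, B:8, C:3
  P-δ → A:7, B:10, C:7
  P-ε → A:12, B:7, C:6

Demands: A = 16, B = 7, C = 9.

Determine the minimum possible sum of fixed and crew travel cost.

Open {P-β, P-γ, P-δ}: assign each demand point to its cheapest open site.
  A→P-δ 16×7=112, B→P-β 7×3=21, C→P-γ 9×3=27
  crew travel cost 160, fixed 50 → total 210.
Compare {P-α, P-δ}: crew travel cost 183 + fixed 33 = 216.
Compare {P-β, P-γ}: crew travel cost 176 + fixed 41 = 217.
Compare {P-α, P-β, P-δ}: crew travel cost 169 + fixed 48 = 217.
All other subsets cost ≥ 216. Minimum total cost: 210.

210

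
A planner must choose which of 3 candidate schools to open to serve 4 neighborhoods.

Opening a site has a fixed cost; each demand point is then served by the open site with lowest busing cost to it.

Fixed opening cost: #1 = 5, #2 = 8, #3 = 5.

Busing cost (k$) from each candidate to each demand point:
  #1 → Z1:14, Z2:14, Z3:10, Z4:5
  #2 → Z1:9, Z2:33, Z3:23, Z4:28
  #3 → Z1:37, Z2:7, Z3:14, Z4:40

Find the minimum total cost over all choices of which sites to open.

46

Open {#1, #3}: assign each demand point to its cheapest open site.
  Z1→#1 14, Z2→#3 7, Z3→#1 10, Z4→#1 5
  busing cost 36, fixed 10 → total 46.
Compare {#1}: busing cost 43 + fixed 5 = 48.
Compare {#1, #2, #3}: busing cost 31 + fixed 18 = 49.
Compare {#1, #2}: busing cost 38 + fixed 13 = 51.
All other subsets cost ≥ 48. Minimum total cost: 46.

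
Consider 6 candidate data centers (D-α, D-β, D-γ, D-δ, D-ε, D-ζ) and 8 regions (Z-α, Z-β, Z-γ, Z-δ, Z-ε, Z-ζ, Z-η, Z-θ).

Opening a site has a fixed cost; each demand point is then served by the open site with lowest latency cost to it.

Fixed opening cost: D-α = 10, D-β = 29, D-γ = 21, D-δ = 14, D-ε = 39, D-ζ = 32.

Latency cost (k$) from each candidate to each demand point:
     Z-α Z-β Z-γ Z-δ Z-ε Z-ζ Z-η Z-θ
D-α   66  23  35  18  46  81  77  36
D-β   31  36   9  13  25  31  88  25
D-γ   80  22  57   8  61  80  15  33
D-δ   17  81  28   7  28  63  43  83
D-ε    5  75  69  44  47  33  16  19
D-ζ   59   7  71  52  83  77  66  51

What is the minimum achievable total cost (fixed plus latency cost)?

Open {D-β, D-γ, D-δ}: assign each demand point to its cheapest open site.
  Z-α→D-δ 17, Z-β→D-γ 22, Z-γ→D-β 9, Z-δ→D-δ 7, Z-ε→D-β 25, Z-ζ→D-β 31, Z-η→D-γ 15, Z-θ→D-β 25
  latency cost 151, fixed 64 → total 215.
Compare {D-β, D-γ}: latency cost 166 + fixed 50 = 216.
Compare {D-α, D-β, D-ε}: latency cost 141 + fixed 78 = 219.
Compare {D-β, D-ε}: latency cost 154 + fixed 68 = 222.
All other subsets cost ≥ 216. Minimum total cost: 215.

215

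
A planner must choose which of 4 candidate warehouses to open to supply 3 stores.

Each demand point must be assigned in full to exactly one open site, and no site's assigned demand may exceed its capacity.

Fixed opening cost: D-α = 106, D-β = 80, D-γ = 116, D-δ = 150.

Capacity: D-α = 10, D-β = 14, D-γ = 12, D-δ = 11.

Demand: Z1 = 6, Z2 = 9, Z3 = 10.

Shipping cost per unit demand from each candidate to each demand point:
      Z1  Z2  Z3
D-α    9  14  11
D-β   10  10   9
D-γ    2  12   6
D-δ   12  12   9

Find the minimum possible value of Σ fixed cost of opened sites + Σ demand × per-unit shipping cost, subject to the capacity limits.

Open {D-α, D-β, D-γ}; cheapest assignment that respects the capacities:
  D-α (cap 10, load 6): Z1 — cost 6×9 = 54
  D-β (cap 14, load 9): Z2 — cost 9×10 = 90
  D-γ (cap 12, load 10): Z3 — cost 10×6 = 60
  Shipping 204, fixed 302 → total 506.
  Any other capacity-feasible assignment to {D-α, D-β, D-γ} ships for at least 204.
Compare {D-β, D-γ, D-δ}: its best feasible assignment gives total 538.
Compare {D-α, D-β, D-δ}: its best feasible assignment gives total 570.
Every other set of open sites that can feasibly serve all demand totals ≥ 538 even under its best assignment. Minimum: 506.

506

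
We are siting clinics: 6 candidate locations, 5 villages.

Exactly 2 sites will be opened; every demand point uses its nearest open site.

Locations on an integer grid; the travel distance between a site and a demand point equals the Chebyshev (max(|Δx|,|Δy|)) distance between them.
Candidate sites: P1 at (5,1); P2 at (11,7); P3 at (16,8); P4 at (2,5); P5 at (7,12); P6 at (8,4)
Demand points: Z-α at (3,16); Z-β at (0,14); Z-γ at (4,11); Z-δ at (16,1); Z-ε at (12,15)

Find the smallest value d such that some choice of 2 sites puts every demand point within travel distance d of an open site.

7

Open {P2, P5}.
  Farthest demand point is Z-β at travel distance 7 (to P5); all others are ≤ 7.
With {P3, P5} the worst case is 7.
With {P5, P6} the worst case is 8.
No size-2 selection achieves below 7.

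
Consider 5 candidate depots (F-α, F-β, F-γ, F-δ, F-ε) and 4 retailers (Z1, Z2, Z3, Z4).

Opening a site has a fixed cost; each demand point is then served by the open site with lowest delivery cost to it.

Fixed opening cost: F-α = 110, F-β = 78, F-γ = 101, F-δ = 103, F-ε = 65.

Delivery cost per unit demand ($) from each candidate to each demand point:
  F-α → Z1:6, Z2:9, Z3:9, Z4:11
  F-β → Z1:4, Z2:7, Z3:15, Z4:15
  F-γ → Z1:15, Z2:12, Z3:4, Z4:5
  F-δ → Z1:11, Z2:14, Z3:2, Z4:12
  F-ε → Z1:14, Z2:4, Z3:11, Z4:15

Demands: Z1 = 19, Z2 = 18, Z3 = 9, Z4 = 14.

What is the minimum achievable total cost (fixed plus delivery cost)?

487

Open {F-β, F-γ}: assign each demand point to its cheapest open site.
  Z1→F-β 19×4=76, Z2→F-β 18×7=126, Z3→F-γ 9×4=36, Z4→F-γ 14×5=70
  delivery cost 308, fixed 179 → total 487.
Compare {F-β, F-γ, F-ε}: delivery cost 254 + fixed 244 = 498.
Compare {F-α, F-γ, F-ε}: delivery cost 292 + fixed 276 = 568.
Compare {F-β, F-δ}: delivery cost 388 + fixed 181 = 569.
All other subsets cost ≥ 498. Minimum total cost: 487.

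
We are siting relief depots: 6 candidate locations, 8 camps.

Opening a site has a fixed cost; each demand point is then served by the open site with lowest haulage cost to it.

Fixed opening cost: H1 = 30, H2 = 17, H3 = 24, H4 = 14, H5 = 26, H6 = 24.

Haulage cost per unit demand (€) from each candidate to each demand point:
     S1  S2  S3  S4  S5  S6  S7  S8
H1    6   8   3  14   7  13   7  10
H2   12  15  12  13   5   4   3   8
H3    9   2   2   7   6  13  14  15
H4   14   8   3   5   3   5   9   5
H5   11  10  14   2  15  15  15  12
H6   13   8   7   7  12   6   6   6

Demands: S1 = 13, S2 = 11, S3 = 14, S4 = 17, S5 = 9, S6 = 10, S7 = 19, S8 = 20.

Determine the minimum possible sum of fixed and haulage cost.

497

Open {H1, H2, H3, H4, H5}: assign each demand point to its cheapest open site.
  S1→H1 13×6=78, S2→H3 11×2=22, S3→H3 14×2=28, S4→H5 17×2=34, S5→H4 9×3=27, S6→H2 10×4=40, S7→H2 19×3=57, S8→H4 20×5=100
  haulage cost 386, fixed 111 → total 497.
Compare {H2, H3, H4, H5}: haulage cost 425 + fixed 81 = 506.
Compare {H1, H2, H3, H4, H5, H6}: haulage cost 386 + fixed 135 = 521.
Compare {H1, H2, H3, H4}: haulage cost 437 + fixed 85 = 522.
All other subsets cost ≥ 506. Minimum total cost: 497.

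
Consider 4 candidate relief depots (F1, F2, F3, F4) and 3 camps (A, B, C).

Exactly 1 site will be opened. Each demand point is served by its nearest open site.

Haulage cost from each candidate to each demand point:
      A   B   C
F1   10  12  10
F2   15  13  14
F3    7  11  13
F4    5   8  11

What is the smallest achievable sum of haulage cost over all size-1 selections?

Open {F4}.
  A→F4 5, B→F4 8, C→F4 11  ⇒ total 24.
Compare {F3}: total 31.
Compare {F1}: total 32.
No size-1 selection does better; minimum is 24.

24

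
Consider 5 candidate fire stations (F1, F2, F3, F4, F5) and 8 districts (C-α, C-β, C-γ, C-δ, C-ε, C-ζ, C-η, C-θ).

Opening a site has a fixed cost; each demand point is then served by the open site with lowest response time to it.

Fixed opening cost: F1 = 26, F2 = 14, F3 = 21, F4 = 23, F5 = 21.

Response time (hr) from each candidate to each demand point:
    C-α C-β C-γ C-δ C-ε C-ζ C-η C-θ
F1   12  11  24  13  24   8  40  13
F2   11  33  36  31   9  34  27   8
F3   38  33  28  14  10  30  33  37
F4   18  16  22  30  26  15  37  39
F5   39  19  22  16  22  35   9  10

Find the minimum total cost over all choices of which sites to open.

151

Open {F1, F2}: assign each demand point to its cheapest open site.
  C-α→F2 11, C-β→F1 11, C-γ→F1 24, C-δ→F1 13, C-ε→F2 9, C-ζ→F1 8, C-η→F2 27, C-θ→F2 8
  response time 111, fixed 40 → total 151.
Compare {F1, F2, F5}: response time 91 + fixed 61 = 152.
Compare {F1, F5}: response time 107 + fixed 47 = 154.
Compare {F2, F5}: response time 128 + fixed 35 = 163.
All other subsets cost ≥ 152. Minimum total cost: 151.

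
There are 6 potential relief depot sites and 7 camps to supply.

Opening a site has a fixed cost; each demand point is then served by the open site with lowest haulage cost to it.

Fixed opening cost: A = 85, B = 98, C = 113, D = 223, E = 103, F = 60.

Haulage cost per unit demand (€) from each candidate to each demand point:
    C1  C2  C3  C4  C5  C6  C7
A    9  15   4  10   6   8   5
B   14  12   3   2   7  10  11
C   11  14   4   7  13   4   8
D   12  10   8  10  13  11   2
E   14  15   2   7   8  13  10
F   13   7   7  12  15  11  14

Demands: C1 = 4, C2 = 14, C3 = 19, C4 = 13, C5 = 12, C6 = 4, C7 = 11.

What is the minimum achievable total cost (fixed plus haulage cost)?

619

Open {A, B, F}: assign each demand point to its cheapest open site.
  C1→A 4×9=36, C2→F 14×7=98, C3→B 19×3=57, C4→B 13×2=26, C5→A 12×6=72, C6→A 4×8=32, C7→A 11×5=55
  haulage cost 376, fixed 243 → total 619.
Compare {A, B}: haulage cost 446 + fixed 183 = 629.
Compare {B, F}: haulage cost 478 + fixed 158 = 636.
Compare {A, F}: haulage cost 499 + fixed 145 = 644.
All other subsets cost ≥ 629. Minimum total cost: 619.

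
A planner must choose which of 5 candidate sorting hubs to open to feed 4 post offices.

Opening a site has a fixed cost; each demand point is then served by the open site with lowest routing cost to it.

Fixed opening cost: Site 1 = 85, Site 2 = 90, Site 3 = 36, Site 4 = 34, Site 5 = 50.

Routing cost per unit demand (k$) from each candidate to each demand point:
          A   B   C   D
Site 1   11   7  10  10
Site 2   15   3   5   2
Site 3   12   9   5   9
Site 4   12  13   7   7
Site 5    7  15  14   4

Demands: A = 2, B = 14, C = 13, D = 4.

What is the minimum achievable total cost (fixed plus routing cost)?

Open {Site 2}: assign each demand point to its cheapest open site.
  A→Site 2 2×15=30, B→Site 2 14×3=42, C→Site 2 13×5=65, D→Site 2 4×2=8
  routing cost 145, fixed 90 → total 235.
Compare {Site 2, Site 4}: routing cost 139 + fixed 124 = 263.
Compare {Site 2, Site 3}: routing cost 139 + fixed 126 = 265.
Compare {Site 2, Site 5}: routing cost 129 + fixed 140 = 269.
All other subsets cost ≥ 263. Minimum total cost: 235.

235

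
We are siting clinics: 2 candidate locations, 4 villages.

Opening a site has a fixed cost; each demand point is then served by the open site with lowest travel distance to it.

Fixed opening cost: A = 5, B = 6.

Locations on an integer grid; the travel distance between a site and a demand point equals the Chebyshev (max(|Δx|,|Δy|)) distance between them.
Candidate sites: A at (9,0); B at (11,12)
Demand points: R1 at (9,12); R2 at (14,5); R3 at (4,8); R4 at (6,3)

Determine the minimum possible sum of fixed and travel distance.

Open {A, B}: assign each demand point to its cheapest open site.
  R1→B 2, R2→A 5, R3→B 7, R4→A 3
  travel distance 17, fixed 11 → total 28.
Compare {B}: travel distance 25 + fixed 6 = 31.
Compare {A}: travel distance 28 + fixed 5 = 33.

28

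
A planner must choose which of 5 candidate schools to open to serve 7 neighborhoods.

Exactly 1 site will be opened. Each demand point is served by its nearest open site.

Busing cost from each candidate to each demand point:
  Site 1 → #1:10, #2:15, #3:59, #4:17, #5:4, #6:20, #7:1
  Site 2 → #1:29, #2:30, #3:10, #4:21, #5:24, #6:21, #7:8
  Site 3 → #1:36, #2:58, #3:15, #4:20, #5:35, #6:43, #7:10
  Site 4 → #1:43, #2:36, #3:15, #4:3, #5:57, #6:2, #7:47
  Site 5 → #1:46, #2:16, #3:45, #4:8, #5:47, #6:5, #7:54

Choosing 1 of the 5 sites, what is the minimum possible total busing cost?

126

Open {Site 1}.
  #1→Site 1 10, #2→Site 1 15, #3→Site 1 59, #4→Site 1 17, #5→Site 1 4, #6→Site 1 20, #7→Site 1 1  ⇒ total 126.
Compare {Site 2}: total 143.
Compare {Site 4}: total 203.
No size-1 selection does better; minimum is 126.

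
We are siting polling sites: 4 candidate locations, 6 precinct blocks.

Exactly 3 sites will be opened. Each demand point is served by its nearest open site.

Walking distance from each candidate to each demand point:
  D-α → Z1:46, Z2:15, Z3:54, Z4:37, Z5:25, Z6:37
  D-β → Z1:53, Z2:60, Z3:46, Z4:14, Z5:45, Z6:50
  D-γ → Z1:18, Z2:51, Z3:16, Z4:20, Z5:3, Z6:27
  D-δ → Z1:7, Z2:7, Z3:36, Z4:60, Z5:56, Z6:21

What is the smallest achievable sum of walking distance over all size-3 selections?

Open {D-β, D-γ, D-δ}.
  Z1→D-δ 7, Z2→D-δ 7, Z3→D-γ 16, Z4→D-β 14, Z5→D-γ 3, Z6→D-δ 21  ⇒ total 68.
Compare {D-α, D-γ, D-δ}: total 74.
Compare {D-α, D-β, D-γ}: total 93.
No size-3 selection does better; minimum is 68.

68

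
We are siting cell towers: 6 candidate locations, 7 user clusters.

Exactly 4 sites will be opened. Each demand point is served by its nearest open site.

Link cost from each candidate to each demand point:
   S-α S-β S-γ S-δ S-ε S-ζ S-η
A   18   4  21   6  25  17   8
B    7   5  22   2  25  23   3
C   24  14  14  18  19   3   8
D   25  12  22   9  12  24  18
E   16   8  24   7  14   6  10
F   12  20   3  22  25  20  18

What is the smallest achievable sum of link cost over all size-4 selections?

Open {B, C, D, F}.
  S-α→B 7, S-β→B 5, S-γ→F 3, S-δ→B 2, S-ε→D 12, S-ζ→C 3, S-η→B 3  ⇒ total 35.
Compare {B, C, E, F}: total 37.
Compare {B, D, E, F}: total 38.
No size-4 selection does better; minimum is 35.

35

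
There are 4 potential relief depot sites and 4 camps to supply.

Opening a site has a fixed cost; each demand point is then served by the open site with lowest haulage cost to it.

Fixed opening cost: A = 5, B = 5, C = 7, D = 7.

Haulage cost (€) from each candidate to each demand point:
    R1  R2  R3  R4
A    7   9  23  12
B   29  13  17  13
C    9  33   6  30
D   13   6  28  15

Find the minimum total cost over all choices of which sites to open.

Open {A, C}: assign each demand point to its cheapest open site.
  R1→A 7, R2→A 9, R3→C 6, R4→A 12
  haulage cost 34, fixed 12 → total 46.
Compare {C, D}: haulage cost 36 + fixed 14 = 50.
Compare {A, C, D}: haulage cost 31 + fixed 19 = 50.
Compare {A, B, C}: haulage cost 34 + fixed 17 = 51.
All other subsets cost ≥ 50. Minimum total cost: 46.

46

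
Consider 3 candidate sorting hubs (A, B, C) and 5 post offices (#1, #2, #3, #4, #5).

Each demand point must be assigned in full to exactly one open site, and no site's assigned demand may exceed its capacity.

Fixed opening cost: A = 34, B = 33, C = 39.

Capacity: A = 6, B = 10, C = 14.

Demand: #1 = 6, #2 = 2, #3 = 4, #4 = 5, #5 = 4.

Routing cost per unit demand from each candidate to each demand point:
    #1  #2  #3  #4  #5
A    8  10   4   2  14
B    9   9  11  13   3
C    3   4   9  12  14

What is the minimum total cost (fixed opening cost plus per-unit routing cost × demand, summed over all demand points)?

190

Open {A, B, C}; cheapest assignment that respects the capacities:
  A (cap 6, load 5): #4 — cost 5×2 = 10
  B (cap 10, load 4): #5 — cost 4×3 = 12
  C (cap 14, load 12): #1, #2, #3 — cost 6×3 + 2×4 + 4×9 = 62
  Shipping 84, fixed 106 → total 190.
  Any other capacity-feasible assignment to {A, B, C} ships for at least 84.
Compare {B, C}: its best feasible assignment gives total 211.
Every other set of open sites that can feasibly serve all demand totals ≥ 211 even under its best assignment. Minimum: 190.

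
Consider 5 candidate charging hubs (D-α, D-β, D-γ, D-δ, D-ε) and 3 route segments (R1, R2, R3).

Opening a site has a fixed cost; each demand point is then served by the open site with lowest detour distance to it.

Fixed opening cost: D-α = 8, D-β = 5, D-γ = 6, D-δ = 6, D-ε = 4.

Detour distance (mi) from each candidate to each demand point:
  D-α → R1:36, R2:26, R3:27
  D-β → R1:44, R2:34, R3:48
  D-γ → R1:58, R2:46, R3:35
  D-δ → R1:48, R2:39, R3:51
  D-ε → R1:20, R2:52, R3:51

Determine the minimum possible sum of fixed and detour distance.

85

Open {D-α, D-ε}: assign each demand point to its cheapest open site.
  R1→D-ε 20, R2→D-α 26, R3→D-α 27
  detour distance 73, fixed 12 → total 85.
Compare {D-α, D-β, D-ε}: detour distance 73 + fixed 17 = 90.
Compare {D-α, D-γ, D-ε}: detour distance 73 + fixed 18 = 91.
Compare {D-α, D-δ, D-ε}: detour distance 73 + fixed 18 = 91.
All other subsets cost ≥ 90. Minimum total cost: 85.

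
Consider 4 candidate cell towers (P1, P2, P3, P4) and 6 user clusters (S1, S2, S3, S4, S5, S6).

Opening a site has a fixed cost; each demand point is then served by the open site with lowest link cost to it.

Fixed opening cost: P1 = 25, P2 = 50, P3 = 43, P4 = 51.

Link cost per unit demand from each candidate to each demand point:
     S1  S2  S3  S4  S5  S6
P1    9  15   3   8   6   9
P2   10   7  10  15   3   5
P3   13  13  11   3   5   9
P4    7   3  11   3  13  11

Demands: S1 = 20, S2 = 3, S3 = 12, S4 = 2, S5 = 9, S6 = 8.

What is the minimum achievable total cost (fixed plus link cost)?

384

Open {P1, P2, P4}: assign each demand point to its cheapest open site.
  S1→P4 20×7=140, S2→P4 3×3=9, S3→P1 12×3=36, S4→P4 2×3=6, S5→P2 9×3=27, S6→P2 8×5=40
  link cost 258, fixed 126 → total 384.
Compare {P1, P4}: link cost 317 + fixed 76 = 393.
Compare {P1, P2}: link cost 320 + fixed 75 = 395.
Compare {P1, P3, P4}: link cost 308 + fixed 119 = 427.
All other subsets cost ≥ 393. Minimum total cost: 384.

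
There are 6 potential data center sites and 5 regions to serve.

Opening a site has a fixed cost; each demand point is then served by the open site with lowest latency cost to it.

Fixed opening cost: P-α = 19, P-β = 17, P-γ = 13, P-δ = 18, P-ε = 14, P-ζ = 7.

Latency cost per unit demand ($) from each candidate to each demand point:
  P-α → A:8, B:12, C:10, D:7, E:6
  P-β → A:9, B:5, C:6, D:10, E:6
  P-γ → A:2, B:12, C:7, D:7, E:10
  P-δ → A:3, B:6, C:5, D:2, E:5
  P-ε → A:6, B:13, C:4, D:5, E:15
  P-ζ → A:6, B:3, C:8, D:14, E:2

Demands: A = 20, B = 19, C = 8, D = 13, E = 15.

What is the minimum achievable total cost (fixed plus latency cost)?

Open {P-γ, P-δ, P-ζ}: assign each demand point to its cheapest open site.
  A→P-γ 20×2=40, B→P-ζ 19×3=57, C→P-δ 8×5=40, D→P-δ 13×2=26, E→P-ζ 15×2=30
  latency cost 193, fixed 38 → total 231.
Compare {P-γ, P-δ, P-ε, P-ζ}: latency cost 185 + fixed 52 = 237.
Compare {P-δ, P-ζ}: latency cost 213 + fixed 25 = 238.
Compare {P-δ, P-ε, P-ζ}: latency cost 205 + fixed 39 = 244.
All other subsets cost ≥ 237. Minimum total cost: 231.

231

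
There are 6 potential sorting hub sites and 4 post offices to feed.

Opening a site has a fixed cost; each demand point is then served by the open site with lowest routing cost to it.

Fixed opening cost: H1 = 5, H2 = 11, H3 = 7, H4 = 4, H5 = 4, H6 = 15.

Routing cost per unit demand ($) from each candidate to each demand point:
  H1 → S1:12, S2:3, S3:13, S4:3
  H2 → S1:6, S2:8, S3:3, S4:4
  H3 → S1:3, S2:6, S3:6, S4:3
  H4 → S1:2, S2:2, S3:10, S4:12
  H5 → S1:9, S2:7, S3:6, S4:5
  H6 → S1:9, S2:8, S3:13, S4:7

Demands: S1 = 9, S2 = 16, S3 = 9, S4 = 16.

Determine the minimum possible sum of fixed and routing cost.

145

Open {H1, H2, H4}: assign each demand point to its cheapest open site.
  S1→H4 9×2=18, S2→H4 16×2=32, S3→H2 9×3=27, S4→H1 16×3=48
  routing cost 125, fixed 20 → total 145.
Compare {H2, H3, H4}: routing cost 125 + fixed 22 = 147.
Compare {H1, H2, H4, H5}: routing cost 125 + fixed 24 = 149.
Compare {H2, H3, H4, H5}: routing cost 125 + fixed 26 = 151.
All other subsets cost ≥ 147. Minimum total cost: 145.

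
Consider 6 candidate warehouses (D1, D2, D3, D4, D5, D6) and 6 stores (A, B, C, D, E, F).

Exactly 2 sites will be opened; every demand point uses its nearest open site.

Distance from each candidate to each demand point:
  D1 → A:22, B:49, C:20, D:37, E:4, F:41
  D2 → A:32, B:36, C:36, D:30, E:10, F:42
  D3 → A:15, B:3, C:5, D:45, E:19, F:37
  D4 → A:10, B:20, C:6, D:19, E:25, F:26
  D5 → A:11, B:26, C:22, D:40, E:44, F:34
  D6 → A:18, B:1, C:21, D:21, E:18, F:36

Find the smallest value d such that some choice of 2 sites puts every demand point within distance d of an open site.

26

Open {D1, D4}.
  Farthest demand point is F at distance 26 (to D4); all others are ≤ 26.
With {D2, D4} the worst case is 26.
With {D3, D4} the worst case is 26.
No size-2 selection achieves below 26.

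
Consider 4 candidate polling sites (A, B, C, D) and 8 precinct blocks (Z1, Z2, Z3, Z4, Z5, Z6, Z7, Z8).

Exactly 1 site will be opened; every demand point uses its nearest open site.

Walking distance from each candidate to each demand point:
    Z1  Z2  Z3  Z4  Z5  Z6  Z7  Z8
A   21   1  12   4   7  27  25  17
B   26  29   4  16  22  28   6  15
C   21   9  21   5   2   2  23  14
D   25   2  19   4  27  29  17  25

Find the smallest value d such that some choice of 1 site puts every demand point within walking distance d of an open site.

23

Open {C}.
  Farthest demand point is Z7 at walking distance 23 (to C); all others are ≤ 23.
With {A} the worst case is 27.
With {B} the worst case is 29.
No size-1 selection achieves below 23.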